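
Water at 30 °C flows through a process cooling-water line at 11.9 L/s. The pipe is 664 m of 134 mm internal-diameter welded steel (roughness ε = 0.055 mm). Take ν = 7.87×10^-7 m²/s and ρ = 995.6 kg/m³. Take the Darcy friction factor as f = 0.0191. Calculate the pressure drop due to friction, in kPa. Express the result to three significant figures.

V = 4Q/(πD²) = 4·0.0119/(π·0.134²) = 0.8438 m/s
h_f = f(L/D)V²/(2g) = 0.01910·(664/0.134)·0.8438²/(2·9.81) = 3.435 m
Δp = ρg·h_f = 995.6·9.81·3.435 = 33.55 kPa

Δp ≈ 33.5 kPa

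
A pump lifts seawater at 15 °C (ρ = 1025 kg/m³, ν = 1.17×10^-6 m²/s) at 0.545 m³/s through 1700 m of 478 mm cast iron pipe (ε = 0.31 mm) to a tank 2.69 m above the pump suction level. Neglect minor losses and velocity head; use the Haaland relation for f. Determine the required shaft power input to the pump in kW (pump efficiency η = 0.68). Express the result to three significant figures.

P_shaft ≈ 265 kW

V = 4Q/(πD²) = 3.037 m/s; Re = 1.24×10^6; ε/D = 6.49×10^-4; f = 0.01805
h_f = f(L/D)V²/2g = 30.18 m
Total head H = z + h_f = 2.69 + 30.18 = 32.87 m
P_hyd = ρgQH = 1025·9.81·0.545·32.87 = 180.1 kW
P_shaft = P_hyd/η = 180.1/0.68 = 264.9 kW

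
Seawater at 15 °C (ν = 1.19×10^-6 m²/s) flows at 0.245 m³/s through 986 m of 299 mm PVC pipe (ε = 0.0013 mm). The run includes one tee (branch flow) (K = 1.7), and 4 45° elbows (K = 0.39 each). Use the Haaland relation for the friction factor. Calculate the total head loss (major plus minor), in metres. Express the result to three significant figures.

H_L ≈ 26.4 m

V = 4Q/(πD²) = 3.489 m/s; V²/2g = 0.6205 m
Re = 8.77×10^5, ε/D = 4.35×10^-6 → f = 0.01191 (Haaland)
Major: h_f = f(L/D)·V²/2g = 0.01191·3298·0.6205 = 24.38 m
Minor: ΣK = 3.26; h_m = ΣK·V²/2g = 2.023 m
Total H_L = 24.38 + 2.023 = 26.40 m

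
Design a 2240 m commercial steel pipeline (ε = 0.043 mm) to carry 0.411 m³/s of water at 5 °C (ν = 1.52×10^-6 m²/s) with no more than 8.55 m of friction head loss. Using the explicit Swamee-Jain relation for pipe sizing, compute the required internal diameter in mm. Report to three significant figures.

D ≈ 556 mm

Swamee-Jain (Type III): D = 0.66·[ε^1.25·(LQ²/(gh_f))^4.75 + ν·Q^9.4·(L/(gh_f))^5.2]^0.04
LQ²/(gh_f) = 4.511; L/(gh_f) = 26.71
Term 1 = ε^1.25·(…)^4.75 = 0.00446; Term 2 = ν·Q^9.4·(…)^5.2 = 0.00934
D = 0.66·(0.00446 + 0.00934)^0.04 = 0.5561 m = 556 mm
Check: V = 1.69 m/s, Re = 6.19×10^5, f = 0.01383, h_f = 8.13 m ≈ 8.55 m ✓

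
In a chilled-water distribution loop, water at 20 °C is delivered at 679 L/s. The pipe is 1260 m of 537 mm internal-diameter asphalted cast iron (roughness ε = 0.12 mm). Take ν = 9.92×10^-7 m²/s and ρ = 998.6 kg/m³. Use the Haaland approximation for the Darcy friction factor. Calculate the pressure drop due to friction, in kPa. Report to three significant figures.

V = 4Q/(πD²) = 4·0.679/(π·0.537²) = 2.998 m/s
Re = VD/ν = 2.998·0.537/9.92×10^-7 = 1.62×10^6 → turbulent
ε/D = 0.12/537 = 2.23×10^-4
Haaland: f = 0.01457
h_f = f(L/D)V²/(2g) = 0.01457·(1260/0.537)·2.998²/(2·9.81) = 15.66 m
Δp = ρg·h_f = 998.6·9.81·15.66 = 153.4 kPa

Δp ≈ 153 kPa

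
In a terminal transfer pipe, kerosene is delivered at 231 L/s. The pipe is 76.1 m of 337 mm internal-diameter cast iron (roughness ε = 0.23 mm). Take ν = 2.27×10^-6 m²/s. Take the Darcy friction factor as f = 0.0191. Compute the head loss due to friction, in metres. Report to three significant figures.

V = 4Q/(πD²) = 4·0.231/(π·0.337²) = 2.590 m/s
h_f = f(L/D)V²/(2g) = 0.01910·(76.1/0.337)·2.590²/(2·9.81) = 1.474 m

h_f ≈ 1.47 m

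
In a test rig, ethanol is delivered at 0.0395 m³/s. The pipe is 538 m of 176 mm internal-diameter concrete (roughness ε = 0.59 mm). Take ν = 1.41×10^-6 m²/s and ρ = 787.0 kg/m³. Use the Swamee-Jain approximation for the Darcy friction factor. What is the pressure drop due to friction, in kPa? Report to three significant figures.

V = 4Q/(πD²) = 4·0.0395/(π·0.176²) = 1.624 m/s
Re = VD/ν = 1.624·0.176/1.41×10^-6 = 2.03×10^5 → turbulent
ε/D = 0.59/176 = 0.00335
Swamee-Jain: f = 0.02779
h_f = f(L/D)V²/(2g) = 0.02779·(538/0.176)·1.624²/(2·9.81) = 11.42 m
Δp = ρg·h_f = 787.0·9.81·11.42 = 88.13 kPa

Δp ≈ 88.1 kPa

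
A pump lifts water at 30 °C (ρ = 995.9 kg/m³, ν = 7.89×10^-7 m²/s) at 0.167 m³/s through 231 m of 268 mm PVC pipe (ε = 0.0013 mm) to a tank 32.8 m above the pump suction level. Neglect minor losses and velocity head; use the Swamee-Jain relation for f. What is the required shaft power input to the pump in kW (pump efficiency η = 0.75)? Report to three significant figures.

V = 4Q/(πD²) = 2.960 m/s; Re = 1.01×10^6; ε/D = 4.85×10^-6; f = 0.01172
h_f = f(L/D)V²/2g = 4.512 m
Total head H = z + h_f = 32.8 + 4.512 = 37.31 m
P_hyd = ρgQH = 995.9·9.81·0.167·37.31 = 60.88 kW
P_shaft = P_hyd/η = 60.88/0.75 = 81.17 kW

P_shaft ≈ 81.2 kW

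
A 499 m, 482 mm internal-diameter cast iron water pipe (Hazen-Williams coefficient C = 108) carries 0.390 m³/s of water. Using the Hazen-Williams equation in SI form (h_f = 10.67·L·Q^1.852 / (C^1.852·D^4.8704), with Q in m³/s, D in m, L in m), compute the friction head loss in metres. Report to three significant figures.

h_f ≈ 5.58 m

h_f = 10.67·499·0.390^1.852 / (108^1.852·0.482^4.8704) = 5.581 m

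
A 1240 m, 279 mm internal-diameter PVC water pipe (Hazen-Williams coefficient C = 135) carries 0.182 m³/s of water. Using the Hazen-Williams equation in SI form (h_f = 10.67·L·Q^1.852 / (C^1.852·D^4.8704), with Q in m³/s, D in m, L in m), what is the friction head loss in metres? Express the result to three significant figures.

h_f ≈ 32.1 m

h_f = 10.67·1240·0.182^1.852 / (135^1.852·0.279^4.8704) = 32.06 m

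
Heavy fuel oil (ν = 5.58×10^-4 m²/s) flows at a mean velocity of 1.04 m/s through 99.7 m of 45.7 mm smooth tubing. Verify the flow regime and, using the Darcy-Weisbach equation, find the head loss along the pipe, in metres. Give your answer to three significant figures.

Re = VD/ν = 1.04·0.04570/5.58×10^-4 = 85.2 → laminar (Re < 2300)
f = 64/Re = 0.7514
h_f = f(L/D)V²/(2g) = 0.7514·(99.7/0.04570)·1.04²/(2·9.81) = 90.37 m

h_f ≈ 90.4 m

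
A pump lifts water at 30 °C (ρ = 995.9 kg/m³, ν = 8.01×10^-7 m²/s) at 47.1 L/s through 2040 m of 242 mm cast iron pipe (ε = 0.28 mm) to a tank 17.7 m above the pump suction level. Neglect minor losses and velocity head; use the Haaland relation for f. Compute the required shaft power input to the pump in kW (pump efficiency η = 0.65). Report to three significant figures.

V = 4Q/(πD²) = 1.024 m/s; Re = 3.09×10^5; ε/D = 0.00116; f = 0.02114
h_f = f(L/D)V²/2g = 9.524 m
Total head H = z + h_f = 17.7 + 9.524 = 27.22 m
P_hyd = ρgQH = 995.9·9.81·0.0471·27.22 = 12.53 kW
P_shaft = P_hyd/η = 12.53/0.65 = 19.27 kW

P_shaft ≈ 19.3 kW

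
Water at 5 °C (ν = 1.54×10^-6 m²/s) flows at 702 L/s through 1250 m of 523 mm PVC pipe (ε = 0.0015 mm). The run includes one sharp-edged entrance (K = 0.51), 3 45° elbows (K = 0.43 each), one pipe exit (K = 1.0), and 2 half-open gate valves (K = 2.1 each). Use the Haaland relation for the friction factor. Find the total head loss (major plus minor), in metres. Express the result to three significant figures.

H_L ≈ 18.7 m

V = 4Q/(πD²) = 3.268 m/s; V²/2g = 0.5442 m
Re = 1.11×10^6, ε/D = 2.87×10^-6 → f = 0.01144 (Haaland)
Major: h_f = f(L/D)·V²/2g = 0.01144·2390·0.5442 = 14.88 m
Minor: ΣK = 7.00; h_m = ΣK·V²/2g = 3.810 m
Total H_L = 14.88 + 3.810 = 18.69 m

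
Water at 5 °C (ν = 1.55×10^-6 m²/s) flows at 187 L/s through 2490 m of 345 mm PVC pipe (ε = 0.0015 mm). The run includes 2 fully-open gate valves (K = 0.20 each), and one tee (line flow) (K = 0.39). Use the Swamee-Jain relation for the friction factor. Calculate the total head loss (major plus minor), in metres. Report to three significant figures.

V = 4Q/(πD²) = 2.000 m/s; V²/2g = 0.2040 m
Re = 4.45×10^5, ε/D = 4.35×10^-6 → f = 0.01343 (Swamee-Jain)
Major: h_f = f(L/D)·V²/2g = 0.01343·7217·0.2040 = 19.77 m
Minor: ΣK = 0.790; h_m = ΣK·V²/2g = 0.1611 m
Total H_L = 19.77 + 0.1611 = 19.93 m

H_L ≈ 19.9 m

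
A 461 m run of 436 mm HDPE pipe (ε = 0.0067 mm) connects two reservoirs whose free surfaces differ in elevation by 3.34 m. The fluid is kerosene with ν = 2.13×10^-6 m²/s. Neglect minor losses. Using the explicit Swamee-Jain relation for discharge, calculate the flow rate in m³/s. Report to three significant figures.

Q ≈ 0.318 m³/s

Swamee-Jain (Type II): Q = -0.965·√(gD⁵h_f/L)·ln[ε/(3.7D) + √(3.17ν²L/(gD³h_f))]
√(gD⁵h_f/L) = √(9.81·0.436⁵·3.34/461) = 0.03346
ε/(3.7D) = 4.15×10^-6; √(3.17ν²L/(gD³h_f)) = 4.94×10^-5
Q = -0.965·0.03346·ln(5.356×10^-5) = 0.3176 m³/s
Check: V = 2.13 m/s, Re = 4.35×10^5, f = 0.01365, h_f = 3.33 m ≈ 3.34 m ✓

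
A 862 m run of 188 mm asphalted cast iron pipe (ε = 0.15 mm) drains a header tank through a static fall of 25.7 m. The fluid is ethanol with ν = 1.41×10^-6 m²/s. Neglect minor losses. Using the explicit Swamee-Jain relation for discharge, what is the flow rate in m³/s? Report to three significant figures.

Swamee-Jain (Type II): Q = -0.965·√(gD⁵h_f/L)·ln[ε/(3.7D) + √(3.17ν²L/(gD³h_f))]
√(gD⁵h_f/L) = √(9.81·0.188⁵·25.7/862) = 0.008288
ε/(3.7D) = 2.16×10^-4; √(3.17ν²L/(gD³h_f)) = 5.69×10^-5
Q = -0.965·0.008288·ln(2.726×10^-4) = 0.06564 m³/s
Check: V = 2.36 m/s, Re = 3.15×10^5, f = 0.01981, h_f = 25.9 m ≈ 25.7 m ✓

Q ≈ 0.0656 m³/s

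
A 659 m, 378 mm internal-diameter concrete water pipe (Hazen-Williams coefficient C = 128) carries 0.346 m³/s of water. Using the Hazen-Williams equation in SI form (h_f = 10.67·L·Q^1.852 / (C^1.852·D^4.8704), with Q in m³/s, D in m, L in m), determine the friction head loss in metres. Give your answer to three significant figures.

h_f ≈ 14.1 m

h_f = 10.67·659·0.346^1.852 / (128^1.852·0.378^4.8704) = 14.08 m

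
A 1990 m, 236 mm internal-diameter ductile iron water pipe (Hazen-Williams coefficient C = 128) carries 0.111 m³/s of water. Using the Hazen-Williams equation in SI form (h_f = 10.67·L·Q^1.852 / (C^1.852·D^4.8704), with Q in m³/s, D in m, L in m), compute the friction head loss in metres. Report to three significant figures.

h_f ≈ 51.4 m

h_f = 10.67·1990·0.111^1.852 / (128^1.852·0.236^4.8704) = 51.35 m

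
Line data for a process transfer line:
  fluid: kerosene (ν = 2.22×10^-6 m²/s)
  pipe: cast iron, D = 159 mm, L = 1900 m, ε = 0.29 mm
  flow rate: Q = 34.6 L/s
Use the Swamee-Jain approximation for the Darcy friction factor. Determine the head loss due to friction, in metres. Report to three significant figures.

V = 4Q/(πD²) = 4·0.0346/(π·0.159²) = 1.743 m/s
Re = VD/ν = 1.743·0.159/2.22×10^-6 = 1.25×10^5 → turbulent
ε/D = 0.29/159 = 0.00182
Swamee-Jain: f = 0.02453
h_f = f(L/D)V²/(2g) = 0.02453·(1900/0.159)·1.743²/(2·9.81) = 45.36 m

h_f ≈ 45.4 m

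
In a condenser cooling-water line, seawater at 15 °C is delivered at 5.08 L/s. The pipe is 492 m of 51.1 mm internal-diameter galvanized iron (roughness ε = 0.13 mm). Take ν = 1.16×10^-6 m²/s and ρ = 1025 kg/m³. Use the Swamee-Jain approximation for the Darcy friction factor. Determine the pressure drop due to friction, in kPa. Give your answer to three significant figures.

V = 4Q/(πD²) = 4·0.00508/(π·0.0511²) = 2.477 m/s
Re = VD/ν = 2.477·0.0511/1.16×10^-6 = 1.09×10^5 → turbulent
ε/D = 0.13/51.1 = 0.00254
Swamee-Jain: f = 0.02656
h_f = f(L/D)V²/(2g) = 0.02656·(492/0.0511)·2.477²/(2·9.81) = 79.98 m
Δp = ρg·h_f = 1025·9.81·79.98 = 804.2 kPa

Δp ≈ 804 kPa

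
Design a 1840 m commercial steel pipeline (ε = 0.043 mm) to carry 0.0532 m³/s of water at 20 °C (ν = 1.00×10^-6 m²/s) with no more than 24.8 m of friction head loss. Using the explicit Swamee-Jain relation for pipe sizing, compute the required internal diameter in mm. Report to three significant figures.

D ≈ 198 mm

Swamee-Jain (Type III): D = 0.66·[ε^1.25·(LQ²/(gh_f))^4.75 + ν·Q^9.4·(L/(gh_f))^5.2]^0.04
LQ²/(gh_f) = 0.02141; L/(gh_f) = 7.563
Term 1 = ε^1.25·(…)^4.75 = 4.09×10^-14; Term 2 = ν·Q^9.4·(…)^5.2 = 3.92×10^-14
D = 0.66·(4.09×10^-14 + 3.92×10^-14)^0.04 = 0.1976 m = 198 mm
Check: V = 1.74 m/s, Re = 3.43×10^5, f = 0.01622, h_f = 23.2 m ≈ 24.8 m ✓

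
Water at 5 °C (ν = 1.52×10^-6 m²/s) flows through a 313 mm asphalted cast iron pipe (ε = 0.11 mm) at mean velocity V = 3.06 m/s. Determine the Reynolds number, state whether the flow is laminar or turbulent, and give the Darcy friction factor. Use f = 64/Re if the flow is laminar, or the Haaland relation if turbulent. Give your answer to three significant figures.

Re = VD/ν = 3.060·0.313/1.52×10^-6 = 6.30×10^5
Re > 4000 → turbulent; ε/D = 3.51×10^-4
Haaland: f = 0.01635

Re ≈ 6.30×10^5; turbulent; f ≈ 0.0164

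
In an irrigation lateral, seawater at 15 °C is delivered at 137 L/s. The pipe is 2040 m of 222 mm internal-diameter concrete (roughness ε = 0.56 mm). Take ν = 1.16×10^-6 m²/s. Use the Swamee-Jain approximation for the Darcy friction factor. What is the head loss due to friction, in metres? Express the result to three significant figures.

h_f ≈ 148 m

V = 4Q/(πD²) = 4·0.137/(π·0.222²) = 3.539 m/s
Re = VD/ν = 3.539·0.222/1.16×10^-6 = 6.77×10^5 → turbulent
ε/D = 0.56/222 = 0.00252
Swamee-Jain: f = 0.02526
h_f = f(L/D)V²/(2g) = 0.02526·(2040/0.222)·3.539²/(2·9.81) = 148.2 m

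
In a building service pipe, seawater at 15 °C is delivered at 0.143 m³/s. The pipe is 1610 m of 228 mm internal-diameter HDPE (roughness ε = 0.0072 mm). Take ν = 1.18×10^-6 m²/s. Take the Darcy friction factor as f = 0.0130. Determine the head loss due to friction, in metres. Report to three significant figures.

h_f ≈ 57.4 m

V = 4Q/(πD²) = 4·0.143/(π·0.228²) = 3.502 m/s
h_f = f(L/D)V²/(2g) = 0.01300·(1610/0.228)·3.502²/(2·9.81) = 57.40 m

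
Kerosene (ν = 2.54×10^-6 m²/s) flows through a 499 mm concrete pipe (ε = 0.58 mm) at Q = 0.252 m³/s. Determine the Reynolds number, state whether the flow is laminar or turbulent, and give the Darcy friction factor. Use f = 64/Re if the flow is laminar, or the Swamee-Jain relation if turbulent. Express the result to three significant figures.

Re ≈ 2.53×10^5; turbulent; f ≈ 0.0216

V = 4Q/(πD²) = 1.289 m/s
Re = VD/ν = 1.289·0.499/2.54×10^-6 = 2.53×10^5
Re > 4000 → turbulent; ε/D = 0.00116
Swamee-Jain: f = 0.02155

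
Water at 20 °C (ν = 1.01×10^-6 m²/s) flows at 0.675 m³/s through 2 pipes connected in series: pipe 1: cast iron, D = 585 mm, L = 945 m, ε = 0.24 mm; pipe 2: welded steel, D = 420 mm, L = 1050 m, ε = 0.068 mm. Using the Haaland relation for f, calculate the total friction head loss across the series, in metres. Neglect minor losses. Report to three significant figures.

H ≈ 49.9 m

Pipe 1: V = 2.511 m/s, Re = 1.45×10^6, ε/D = 4.10×10^-4, f = 0.01637, h_1 = f(L/D)V²/2g = 8.499 m
Pipe 2: V = 4.872 m/s, Re = 2.03×10^6, ε/D = 1.62×10^-4, f = 0.01370, h_2 = f(L/D)V²/2g = 41.43 m
Series → Q common, losses add: H = Σh = 49.93 m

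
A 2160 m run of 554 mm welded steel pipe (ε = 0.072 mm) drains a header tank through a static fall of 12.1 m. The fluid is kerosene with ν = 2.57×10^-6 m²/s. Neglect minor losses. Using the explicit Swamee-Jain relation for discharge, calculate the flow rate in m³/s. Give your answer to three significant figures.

Q ≈ 0.486 m³/s

Swamee-Jain (Type II): Q = -0.965·√(gD⁵h_f/L)·ln[ε/(3.7D) + √(3.17ν²L/(gD³h_f))]
√(gD⁵h_f/L) = √(9.81·0.554⁵·12.1/2160) = 0.05355
ε/(3.7D) = 3.51×10^-5; √(3.17ν²L/(gD³h_f)) = 4.73×10^-5
Q = -0.965·0.05355·ln(8.246×10^-5) = 0.4859 m³/s
Check: V = 2.02 m/s, Re = 4.35×10^5, f = 0.01503, h_f = 12.1 m ≈ 12.1 m ✓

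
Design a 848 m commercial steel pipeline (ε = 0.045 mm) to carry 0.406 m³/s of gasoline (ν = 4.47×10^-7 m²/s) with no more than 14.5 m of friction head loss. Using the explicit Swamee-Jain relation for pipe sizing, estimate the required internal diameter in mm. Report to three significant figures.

Swamee-Jain (Type III): D = 0.66·[ε^1.25·(LQ²/(gh_f))^4.75 + ν·Q^9.4·(L/(gh_f))^5.2]^0.04
LQ²/(gh_f) = 0.9827; L/(gh_f) = 5.962
Term 1 = ε^1.25·(…)^4.75 = 3.39×10^-6; Term 2 = ν·Q^9.4·(…)^5.2 = 1.01×10^-6
D = 0.66·(3.39×10^-6 + 1.01×10^-6)^0.04 = 0.4030 m = 403 mm
Check: V = 3.18 m/s, Re = 2.87×10^6, f = 0.01286, h_f = 14.0 m ≈ 14.5 m ✓

D ≈ 403 mm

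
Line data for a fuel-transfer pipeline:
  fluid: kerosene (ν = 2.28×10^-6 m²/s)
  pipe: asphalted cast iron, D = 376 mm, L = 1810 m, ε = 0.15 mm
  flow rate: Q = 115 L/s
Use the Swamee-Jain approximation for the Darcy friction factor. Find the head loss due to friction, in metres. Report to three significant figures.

V = 4Q/(πD²) = 4·0.115/(π·0.376²) = 1.036 m/s
Re = VD/ν = 1.036·0.376/2.28×10^-6 = 1.71×10^5 → turbulent
ε/D = 0.15/376 = 3.99×10^-4
Swamee-Jain: f = 0.01869
h_f = f(L/D)V²/(2g) = 0.01869·(1810/0.376)·1.036²/(2·9.81) = 4.918 m

h_f ≈ 4.92 m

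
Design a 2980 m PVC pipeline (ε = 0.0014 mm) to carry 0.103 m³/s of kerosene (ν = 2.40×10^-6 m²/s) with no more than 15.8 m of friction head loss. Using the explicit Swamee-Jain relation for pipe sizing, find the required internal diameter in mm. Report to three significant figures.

D ≈ 310 mm

Swamee-Jain (Type III): D = 0.66·[ε^1.25·(LQ²/(gh_f))^4.75 + ν·Q^9.4·(L/(gh_f))^5.2]^0.04
LQ²/(gh_f) = 0.2040; L/(gh_f) = 19.23
Term 1 = ε^1.25·(…)^4.75 = 2.53×10^-11; Term 2 = ν·Q^9.4·(…)^5.2 = 5.99×10^-9
D = 0.66·(2.53×10^-11 + 5.99×10^-9)^0.04 = 0.3095 m = 310 mm
Check: V = 1.37 m/s, Re = 1.77×10^5, f = 0.01596, h_f = 14.7 m ≈ 15.8 m ✓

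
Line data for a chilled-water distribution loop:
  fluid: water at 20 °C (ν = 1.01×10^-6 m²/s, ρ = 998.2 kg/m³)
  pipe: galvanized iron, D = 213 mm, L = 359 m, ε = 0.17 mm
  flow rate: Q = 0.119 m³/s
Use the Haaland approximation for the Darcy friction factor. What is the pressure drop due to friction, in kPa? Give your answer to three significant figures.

Δp ≈ 179 kPa

V = 4Q/(πD²) = 4·0.119/(π·0.213²) = 3.340 m/s
Re = VD/ν = 3.340·0.213/1.01×10^-6 = 7.04×10^5 → turbulent
ε/D = 0.17/213 = 7.98×10^-4
Haaland: f = 0.01908
h_f = f(L/D)V²/(2g) = 0.01908·(359/0.213)·3.340²/(2·9.81) = 18.28 m
Δp = ρg·h_f = 998.2·9.81·18.28 = 179.0 kPa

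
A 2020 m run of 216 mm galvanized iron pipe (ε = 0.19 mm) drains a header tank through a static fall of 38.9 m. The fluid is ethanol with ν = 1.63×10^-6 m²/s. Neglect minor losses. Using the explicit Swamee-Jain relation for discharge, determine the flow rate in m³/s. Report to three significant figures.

Q ≈ 0.0736 m³/s

Swamee-Jain (Type II): Q = -0.965·√(gD⁵h_f/L)·ln[ε/(3.7D) + √(3.17ν²L/(gD³h_f))]
√(gD⁵h_f/L) = √(9.81·0.216⁵·38.9/2020) = 0.009425
ε/(3.7D) = 2.38×10^-4; √(3.17ν²L/(gD³h_f)) = 6.65×10^-5
Q = -0.965·0.009425·ln(3.043×10^-4) = 0.07365 m³/s
Check: V = 2.01 m/s, Re = 2.66×10^5, f = 0.02035, h_f = 39.2 m ≈ 38.9 m ✓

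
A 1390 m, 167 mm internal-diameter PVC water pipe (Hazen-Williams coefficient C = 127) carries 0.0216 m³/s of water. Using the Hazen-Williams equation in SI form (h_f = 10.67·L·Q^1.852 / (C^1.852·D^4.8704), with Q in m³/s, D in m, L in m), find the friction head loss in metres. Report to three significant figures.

h_f ≈ 9.46 m

h_f = 10.67·1390·0.0216^1.852 / (127^1.852·0.167^4.8704) = 9.463 m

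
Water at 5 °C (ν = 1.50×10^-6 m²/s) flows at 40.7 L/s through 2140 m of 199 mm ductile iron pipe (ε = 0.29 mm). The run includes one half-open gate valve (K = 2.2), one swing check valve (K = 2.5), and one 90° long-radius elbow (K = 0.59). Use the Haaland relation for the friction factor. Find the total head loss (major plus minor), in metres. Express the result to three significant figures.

V = 4Q/(πD²) = 1.309 m/s; V²/2g = 0.08728 m
Re = 1.74×10^5, ε/D = 0.00146 → f = 0.02272 (Haaland)
Major: h_f = f(L/D)·V²/2g = 0.02272·10754·0.08728 = 21.32 m
Minor: ΣK = 5.29; h_m = ΣK·V²/2g = 0.4617 m
Total H_L = 21.32 + 0.4617 = 21.78 m

H_L ≈ 21.8 m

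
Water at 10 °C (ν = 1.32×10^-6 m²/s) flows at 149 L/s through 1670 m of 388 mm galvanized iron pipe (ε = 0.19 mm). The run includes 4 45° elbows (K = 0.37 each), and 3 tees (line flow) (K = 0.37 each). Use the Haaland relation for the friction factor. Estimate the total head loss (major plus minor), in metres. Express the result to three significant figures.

H_L ≈ 6.40 m

V = 4Q/(πD²) = 1.260 m/s; V²/2g = 0.08094 m
Re = 3.70×10^5, ε/D = 4.90×10^-4 → f = 0.01778 (Haaland)
Major: h_f = f(L/D)·V²/2g = 0.01778·4304·0.08094 = 6.194 m
Minor: ΣK = 2.59; h_m = ΣK·V²/2g = 0.2096 m
Total H_L = 6.194 + 0.2096 = 6.404 m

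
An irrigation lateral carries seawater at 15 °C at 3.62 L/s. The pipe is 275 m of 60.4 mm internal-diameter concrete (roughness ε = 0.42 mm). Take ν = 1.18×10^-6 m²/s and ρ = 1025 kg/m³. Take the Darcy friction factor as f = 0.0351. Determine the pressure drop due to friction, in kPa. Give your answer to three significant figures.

V = 4Q/(πD²) = 4·0.00362/(π·0.0604²) = 1.263 m/s
h_f = f(L/D)V²/(2g) = 0.03510·(275/0.0604)·1.263²/(2·9.81) = 13.00 m
Δp = ρg·h_f = 1025·9.81·13.00 = 130.7 kPa

Δp ≈ 131 kPa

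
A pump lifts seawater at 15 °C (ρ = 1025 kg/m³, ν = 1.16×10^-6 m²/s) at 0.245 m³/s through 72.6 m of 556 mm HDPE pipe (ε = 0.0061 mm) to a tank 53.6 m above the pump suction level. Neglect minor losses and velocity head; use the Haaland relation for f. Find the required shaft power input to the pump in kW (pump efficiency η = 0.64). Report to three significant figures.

V = 4Q/(πD²) = 1.009 m/s; Re = 4.84×10^5; ε/D = 1.10×10^-5; f = 0.01326
h_f = f(L/D)V²/2g = 0.08988 m
Total head H = z + h_f = 53.6 + 0.08988 = 53.69 m
P_hyd = ρgQH = 1025·9.81·0.245·53.69 = 132.3 kW
P_shaft = P_hyd/η = 132.3/0.64 = 206.7 kW

P_shaft ≈ 207 kW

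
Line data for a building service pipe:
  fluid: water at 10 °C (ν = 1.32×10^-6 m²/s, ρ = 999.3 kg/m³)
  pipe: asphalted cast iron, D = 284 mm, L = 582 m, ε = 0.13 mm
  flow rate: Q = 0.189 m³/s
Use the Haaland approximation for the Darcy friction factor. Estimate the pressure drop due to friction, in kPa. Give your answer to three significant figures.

V = 4Q/(πD²) = 4·0.189/(π·0.284²) = 2.984 m/s
Re = VD/ν = 2.984·0.284/1.32×10^-6 = 6.42×10^5 → turbulent
ε/D = 0.13/284 = 4.58×10^-4
Haaland: f = 0.01712
h_f = f(L/D)V²/(2g) = 0.01712·(582/0.284)·2.984²/(2·9.81) = 15.92 m
Δp = ρg·h_f = 999.3·9.81·15.92 = 156.0 kPa

Δp ≈ 156 kPa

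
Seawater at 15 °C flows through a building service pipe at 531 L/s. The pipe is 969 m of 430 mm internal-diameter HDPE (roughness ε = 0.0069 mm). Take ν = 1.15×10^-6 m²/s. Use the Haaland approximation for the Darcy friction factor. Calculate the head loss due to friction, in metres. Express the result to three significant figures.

h_f ≈ 17.5 m

V = 4Q/(πD²) = 4·0.531/(π·0.430²) = 3.657 m/s
Re = VD/ν = 3.657·0.430/1.15×10^-6 = 1.37×10^6 → turbulent
ε/D = 0.0069/430 = 1.60×10^-5
Haaland: f = 0.01137
h_f = f(L/D)V²/(2g) = 0.01137·(969/0.430)·3.657²/(2·9.81) = 17.46 m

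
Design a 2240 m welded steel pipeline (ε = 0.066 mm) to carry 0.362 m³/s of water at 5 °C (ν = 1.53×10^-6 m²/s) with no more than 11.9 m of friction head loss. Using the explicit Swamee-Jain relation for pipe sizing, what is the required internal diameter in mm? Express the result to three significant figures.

D ≈ 500 mm

Swamee-Jain (Type III): D = 0.66·[ε^1.25·(LQ²/(gh_f))^4.75 + ν·Q^9.4·(L/(gh_f))^5.2]^0.04
LQ²/(gh_f) = 2.514; L/(gh_f) = 19.19
Term 1 = ε^1.25·(…)^4.75 = 4.75×10^-4; Term 2 = ν·Q^9.4·(…)^5.2 = 5.11×10^-4
D = 0.66·(4.75×10^-4 + 5.11×10^-4)^0.04 = 0.5004 m = 500 mm
Check: V = 1.84 m/s, Re = 6.02×10^5, f = 0.01456, h_f = 11.3 m ≈ 11.9 m ✓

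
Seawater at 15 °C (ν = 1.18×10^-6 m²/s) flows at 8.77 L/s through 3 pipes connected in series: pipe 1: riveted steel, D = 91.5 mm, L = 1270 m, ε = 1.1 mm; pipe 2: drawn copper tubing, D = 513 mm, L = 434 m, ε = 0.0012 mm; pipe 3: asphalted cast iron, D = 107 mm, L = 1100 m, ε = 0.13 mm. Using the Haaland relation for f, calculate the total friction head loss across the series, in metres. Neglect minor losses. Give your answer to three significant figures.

Pipe 1: V = 1.334 m/s, Re = 1.03×10^5, ε/D = 0.0120, f = 0.04095, h_1 = f(L/D)V²/2g = 51.53 m
Pipe 2: V = 0.04243 m/s, Re = 1.84×10^4, ε/D = 2.34×10^-6, f = 0.02628, h_2 = f(L/D)V²/2g = 0.002040 m
Pipe 3: V = 0.9753 m/s, Re = 8.84×10^4, ε/D = 0.00121, f = 0.02292, h_3 = f(L/D)V²/2g = 11.42 m
Series → Q common, losses add: H = Σh = 62.95 m

H ≈ 63.0 m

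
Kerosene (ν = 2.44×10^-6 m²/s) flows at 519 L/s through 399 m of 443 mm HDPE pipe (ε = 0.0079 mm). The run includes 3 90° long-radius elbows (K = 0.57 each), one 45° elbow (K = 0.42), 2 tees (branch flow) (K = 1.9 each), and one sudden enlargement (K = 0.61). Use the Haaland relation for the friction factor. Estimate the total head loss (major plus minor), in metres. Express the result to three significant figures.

H_L ≈ 10.5 m

V = 4Q/(πD²) = 3.367 m/s; V²/2g = 0.5779 m
Re = 6.11×10^5, ε/D = 1.78×10^-5 → f = 0.01285 (Haaland)
Major: h_f = f(L/D)·V²/2g = 0.01285·900.7·0.5779 = 6.686 m
Minor: ΣK = 6.54; h_m = ΣK·V²/2g = 3.779 m
Total H_L = 6.686 + 3.779 = 10.47 m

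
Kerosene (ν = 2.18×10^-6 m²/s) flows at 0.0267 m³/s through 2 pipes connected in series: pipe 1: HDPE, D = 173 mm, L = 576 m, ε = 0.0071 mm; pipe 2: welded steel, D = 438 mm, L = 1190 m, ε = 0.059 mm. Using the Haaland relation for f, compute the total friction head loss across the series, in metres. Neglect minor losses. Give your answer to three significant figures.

H ≈ 4.12 m

Pipe 1: V = 1.136 m/s, Re = 9.01×10^4, ε/D = 4.10×10^-5, f = 0.01837, h_1 = f(L/D)V²/2g = 4.023 m
Pipe 2: V = 0.1772 m/s, Re = 3.56×10^4, ε/D = 1.35×10^-4, f = 0.02271, h_2 = f(L/D)V²/2g = 0.09873 m
Series → Q common, losses add: H = Σh = 4.122 m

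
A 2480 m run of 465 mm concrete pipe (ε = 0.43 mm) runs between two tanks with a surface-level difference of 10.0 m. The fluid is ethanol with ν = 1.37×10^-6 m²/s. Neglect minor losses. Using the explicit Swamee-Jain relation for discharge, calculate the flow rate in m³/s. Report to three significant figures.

Q ≈ 0.231 m³/s

Swamee-Jain (Type II): Q = -0.965·√(gD⁵h_f/L)·ln[ε/(3.7D) + √(3.17ν²L/(gD³h_f))]
√(gD⁵h_f/L) = √(9.81·0.465⁵·10.0/2480) = 0.02933
ε/(3.7D) = 2.50×10^-4; √(3.17ν²L/(gD³h_f)) = 3.87×10^-5
Q = -0.965·0.02933·ln(2.886×10^-4) = 0.2306 m³/s
Check: V = 1.36 m/s, Re = 4.61×10^5, f = 0.02007, h_f = 10.1 m ≈ 10.0 m ✓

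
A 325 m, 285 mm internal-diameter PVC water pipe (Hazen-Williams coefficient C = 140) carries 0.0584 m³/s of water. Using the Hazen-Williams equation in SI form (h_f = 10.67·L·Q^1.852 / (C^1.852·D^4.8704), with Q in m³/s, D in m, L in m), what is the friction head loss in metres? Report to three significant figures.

h_f ≈ 0.863 m

h_f = 10.67·325·0.0584^1.852 / (140^1.852·0.285^4.8704) = 0.8629 m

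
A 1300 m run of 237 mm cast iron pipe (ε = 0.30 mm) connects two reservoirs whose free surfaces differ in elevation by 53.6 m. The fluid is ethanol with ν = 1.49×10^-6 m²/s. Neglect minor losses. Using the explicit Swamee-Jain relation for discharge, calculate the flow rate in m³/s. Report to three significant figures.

Q ≈ 0.132 m³/s

Swamee-Jain (Type II): Q = -0.965·√(gD⁵h_f/L)·ln[ε/(3.7D) + √(3.17ν²L/(gD³h_f))]
√(gD⁵h_f/L) = √(9.81·0.237⁵·53.6/1300) = 0.01739
ε/(3.7D) = 3.42×10^-4; √(3.17ν²L/(gD³h_f)) = 3.62×10^-5
Q = -0.965·0.01739·ln(3.783×10^-4) = 0.1322 m³/s
Check: V = 3.00 m/s, Re = 4.77×10^5, f = 0.02147, h_f = 53.9 m ≈ 53.6 m ✓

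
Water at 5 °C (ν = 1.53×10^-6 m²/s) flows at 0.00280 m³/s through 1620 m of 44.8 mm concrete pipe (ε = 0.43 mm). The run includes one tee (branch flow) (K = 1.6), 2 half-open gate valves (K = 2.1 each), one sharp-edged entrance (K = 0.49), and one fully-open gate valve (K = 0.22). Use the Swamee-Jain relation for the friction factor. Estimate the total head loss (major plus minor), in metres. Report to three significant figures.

H_L ≈ 227 m

V = 4Q/(πD²) = 1.776 m/s; V²/2g = 0.1608 m
Re = 5.20×10^4, ε/D = 0.00960 → f = 0.03892 (Swamee-Jain)
Major: h_f = f(L/D)·V²/2g = 0.03892·36161·0.1608 = 226.3 m
Minor: ΣK = 6.51; h_m = ΣK·V²/2g = 1.047 m
Total H_L = 226.3 + 1.047 = 227.4 m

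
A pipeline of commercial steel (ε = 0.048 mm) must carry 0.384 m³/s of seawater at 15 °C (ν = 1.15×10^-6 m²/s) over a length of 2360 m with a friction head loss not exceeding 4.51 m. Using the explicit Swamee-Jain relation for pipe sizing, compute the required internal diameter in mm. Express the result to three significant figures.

Swamee-Jain (Type III): D = 0.66·[ε^1.25·(LQ²/(gh_f))^4.75 + ν·Q^9.4·(L/(gh_f))^5.2]^0.04
LQ²/(gh_f) = 7.866; L/(gh_f) = 53.34
Term 1 = ε^1.25·(…)^4.75 = 0.0718; Term 2 = ν·Q^9.4·(…)^5.2 = 0.136
D = 0.66·(0.0718 + 0.136)^0.04 = 0.6198 m = 620 mm
Check: V = 1.27 m/s, Re = 6.86×10^5, f = 0.01368, h_f = 4.30 m ≈ 4.51 m ✓

D ≈ 620 mm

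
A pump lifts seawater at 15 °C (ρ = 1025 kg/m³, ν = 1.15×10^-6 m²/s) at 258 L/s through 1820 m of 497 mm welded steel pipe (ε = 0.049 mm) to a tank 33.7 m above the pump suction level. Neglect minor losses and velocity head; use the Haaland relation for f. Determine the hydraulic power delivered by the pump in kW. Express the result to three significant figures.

V = 4Q/(πD²) = 1.330 m/s; Re = 5.75×10^5; ε/D = 9.86×10^-5; f = 0.01403
h_f = f(L/D)V²/2g = 4.630 m
Total head H = z + h_f = 33.7 + 4.630 = 38.33 m
P_hyd = ρgQH = 1025·9.81·0.258·38.33 = 99.44 kW

P_hyd ≈ 99.4 kW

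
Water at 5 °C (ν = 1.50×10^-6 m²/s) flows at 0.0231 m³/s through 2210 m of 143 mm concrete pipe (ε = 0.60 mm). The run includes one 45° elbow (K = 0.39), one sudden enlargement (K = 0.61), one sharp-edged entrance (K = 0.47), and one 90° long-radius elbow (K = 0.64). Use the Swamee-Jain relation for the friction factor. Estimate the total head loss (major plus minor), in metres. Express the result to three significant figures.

H_L ≈ 48.8 m

V = 4Q/(πD²) = 1.438 m/s; V²/2g = 0.1054 m
Re = 1.37×10^5, ε/D = 0.00420 → f = 0.02981 (Swamee-Jain)
Major: h_f = f(L/D)·V²/2g = 0.02981·15455·0.1054 = 48.57 m
Minor: ΣK = 2.11; h_m = ΣK·V²/2g = 0.2225 m
Total H_L = 48.57 + 0.2225 = 48.80 m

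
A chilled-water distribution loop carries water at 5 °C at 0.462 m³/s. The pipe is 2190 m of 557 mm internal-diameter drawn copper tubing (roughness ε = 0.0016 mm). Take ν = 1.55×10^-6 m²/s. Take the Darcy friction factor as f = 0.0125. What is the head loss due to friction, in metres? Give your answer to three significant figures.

V = 4Q/(πD²) = 4·0.462/(π·0.557²) = 1.896 m/s
h_f = f(L/D)V²/(2g) = 0.01250·(2190/0.557)·1.896²/(2·9.81) = 9.005 m

h_f ≈ 9.00 m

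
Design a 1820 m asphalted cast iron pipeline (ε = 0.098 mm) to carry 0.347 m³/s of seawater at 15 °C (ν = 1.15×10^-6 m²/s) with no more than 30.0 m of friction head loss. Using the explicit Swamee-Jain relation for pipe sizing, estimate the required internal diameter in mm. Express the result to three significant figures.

D ≈ 397 mm

Swamee-Jain (Type III): D = 0.66·[ε^1.25·(LQ²/(gh_f))^4.75 + ν·Q^9.4·(L/(gh_f))^5.2]^0.04
LQ²/(gh_f) = 0.7446; L/(gh_f) = 6.184
Term 1 = ε^1.25·(…)^4.75 = 2.40×10^-6; Term 2 = ν·Q^9.4·(…)^5.2 = 7.15×10^-7
D = 0.66·(2.40×10^-6 + 7.15×10^-7)^0.04 = 0.3975 m = 397 mm
Check: V = 2.80 m/s, Re = 9.67×10^5, f = 0.01528, h_f = 27.9 m ≈ 30.0 m ✓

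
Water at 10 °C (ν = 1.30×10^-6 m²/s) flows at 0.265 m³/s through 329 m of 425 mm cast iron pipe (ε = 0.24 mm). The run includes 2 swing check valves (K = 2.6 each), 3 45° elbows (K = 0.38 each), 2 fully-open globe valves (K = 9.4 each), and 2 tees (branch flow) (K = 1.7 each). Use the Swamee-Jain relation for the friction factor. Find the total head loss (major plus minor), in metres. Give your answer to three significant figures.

V = 4Q/(πD²) = 1.868 m/s; V²/2g = 0.1779 m
Re = 6.11×10^5, ε/D = 5.65×10^-4 → f = 0.01801 (Swamee-Jain)
Major: h_f = f(L/D)·V²/2g = 0.01801·774.1·0.1779 = 2.480 m
Minor: ΣK = 28.5; h_m = ΣK·V²/2g = 5.076 m
Total H_L = 2.480 + 5.076 = 7.556 m

H_L ≈ 7.56 m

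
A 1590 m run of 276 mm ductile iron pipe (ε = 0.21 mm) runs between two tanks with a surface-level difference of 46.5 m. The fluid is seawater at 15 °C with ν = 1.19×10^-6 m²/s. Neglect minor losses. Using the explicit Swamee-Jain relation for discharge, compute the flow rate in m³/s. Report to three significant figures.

Q ≈ 0.173 m³/s

Swamee-Jain (Type II): Q = -0.965·√(gD⁵h_f/L)·ln[ε/(3.7D) + √(3.17ν²L/(gD³h_f))]
√(gD⁵h_f/L) = √(9.81·0.276⁵·46.5/1590) = 0.02144
ε/(3.7D) = 2.06×10^-4; √(3.17ν²L/(gD³h_f)) = 2.73×10^-5
Q = -0.965·0.02144·ln(2.329×10^-4) = 0.1730 m³/s
Check: V = 2.89 m/s, Re = 6.71×10^5, f = 0.01905, h_f = 46.8 m ≈ 46.5 m ✓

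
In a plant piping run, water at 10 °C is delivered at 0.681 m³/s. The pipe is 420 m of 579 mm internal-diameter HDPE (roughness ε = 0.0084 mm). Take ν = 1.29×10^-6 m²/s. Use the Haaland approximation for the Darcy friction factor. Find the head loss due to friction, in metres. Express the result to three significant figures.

V = 4Q/(πD²) = 4·0.681/(π·0.579²) = 2.586 m/s
Re = VD/ν = 2.586·0.579/1.29×10^-6 = 1.16×10^6 → turbulent
ε/D = 0.0084/579 = 1.45×10^-5
Haaland: f = 0.01160
h_f = f(L/D)V²/(2g) = 0.01160·(420/0.579)·2.586²/(2·9.81) = 2.869 m

h_f ≈ 2.87 m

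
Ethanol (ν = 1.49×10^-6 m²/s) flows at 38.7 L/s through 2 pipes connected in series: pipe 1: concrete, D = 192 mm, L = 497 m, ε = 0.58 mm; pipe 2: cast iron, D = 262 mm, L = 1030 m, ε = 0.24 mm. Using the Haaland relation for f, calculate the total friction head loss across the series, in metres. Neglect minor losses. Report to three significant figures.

Pipe 1: V = 1.337 m/s, Re = 1.72×10^5, ε/D = 0.00302, f = 0.02696, h_1 = f(L/D)V²/2g = 6.355 m
Pipe 2: V = 0.7178 m/s, Re = 1.26×10^5, ε/D = 9.16×10^-4, f = 0.02123, h_2 = f(L/D)V²/2g = 2.192 m
Series → Q common, losses add: H = Σh = 8.547 m

H ≈ 8.55 m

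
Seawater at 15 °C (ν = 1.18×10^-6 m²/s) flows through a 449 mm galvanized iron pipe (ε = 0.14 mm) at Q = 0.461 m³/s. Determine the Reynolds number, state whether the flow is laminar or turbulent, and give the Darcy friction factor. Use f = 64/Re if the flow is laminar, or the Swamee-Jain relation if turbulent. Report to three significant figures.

Re ≈ 1.11×10^6; turbulent; f ≈ 0.0158

V = 4Q/(πD²) = 2.912 m/s
Re = VD/ν = 2.912·0.449/1.18×10^-6 = 1.11×10^6
Re > 4000 → turbulent; ε/D = 3.12×10^-4
Swamee-Jain: f = 0.01580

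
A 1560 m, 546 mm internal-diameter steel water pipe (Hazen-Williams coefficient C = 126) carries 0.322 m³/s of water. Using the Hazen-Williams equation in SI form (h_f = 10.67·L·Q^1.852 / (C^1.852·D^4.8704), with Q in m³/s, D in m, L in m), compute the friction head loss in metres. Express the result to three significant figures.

h_f ≈ 5.01 m

h_f = 10.67·1560·0.322^1.852 / (126^1.852·0.546^4.8704) = 5.011 m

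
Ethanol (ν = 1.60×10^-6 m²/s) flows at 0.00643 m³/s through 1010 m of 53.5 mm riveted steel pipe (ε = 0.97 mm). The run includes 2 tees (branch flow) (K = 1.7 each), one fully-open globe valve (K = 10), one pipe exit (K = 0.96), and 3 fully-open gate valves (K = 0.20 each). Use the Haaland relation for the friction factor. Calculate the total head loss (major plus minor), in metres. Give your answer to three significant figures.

V = 4Q/(πD²) = 2.860 m/s; V²/2g = 0.4170 m
Re = 9.56×10^4, ε/D = 0.0181 → f = 0.04737 (Haaland)
Major: h_f = f(L/D)·V²/2g = 0.04737·18879·0.4170 = 372.9 m
Minor: ΣK = 15.0; h_m = ΣK·V²/2g = 6.238 m
Total H_L = 372.9 + 6.238 = 379.2 m

H_L ≈ 379 m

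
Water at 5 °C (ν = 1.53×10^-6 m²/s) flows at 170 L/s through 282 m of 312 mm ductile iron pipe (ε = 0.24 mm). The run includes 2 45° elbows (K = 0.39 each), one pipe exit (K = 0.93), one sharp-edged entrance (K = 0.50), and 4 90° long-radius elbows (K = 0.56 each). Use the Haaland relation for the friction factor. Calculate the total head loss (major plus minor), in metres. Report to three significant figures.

H_L ≈ 5.49 m

V = 4Q/(πD²) = 2.224 m/s; V²/2g = 0.2520 m
Re = 4.53×10^5, ε/D = 7.69×10^-4 → f = 0.01916 (Haaland)
Major: h_f = f(L/D)·V²/2g = 0.01916·903.8·0.2520 = 4.365 m
Minor: ΣK = 4.45; h_m = ΣK·V²/2g = 1.121 m
Total H_L = 4.365 + 1.121 = 5.486 m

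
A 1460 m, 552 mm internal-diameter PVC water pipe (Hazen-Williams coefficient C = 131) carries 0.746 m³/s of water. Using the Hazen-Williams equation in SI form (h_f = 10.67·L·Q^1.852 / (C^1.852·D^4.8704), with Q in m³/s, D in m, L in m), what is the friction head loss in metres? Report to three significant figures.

h_f ≈ 19.6 m

h_f = 10.67·1460·0.746^1.852 / (131^1.852·0.552^4.8704) = 19.61 m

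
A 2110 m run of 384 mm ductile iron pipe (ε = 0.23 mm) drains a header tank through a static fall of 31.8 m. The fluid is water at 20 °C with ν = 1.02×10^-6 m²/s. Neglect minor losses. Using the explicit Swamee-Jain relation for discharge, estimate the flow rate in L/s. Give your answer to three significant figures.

Swamee-Jain (Type II): Q = -0.965·√(gD⁵h_f/L)·ln[ε/(3.7D) + √(3.17ν²L/(gD³h_f))]
√(gD⁵h_f/L) = √(9.81·0.384⁵·31.8/2110) = 0.03513
ε/(3.7D) = 1.62×10^-4; √(3.17ν²L/(gD³h_f)) = 1.98×10^-5
Q = -0.965·0.03513·ln(1.817×10^-4) = 0.2920 m³/s
Check: V = 2.52 m/s, Re = 9.49×10^5, f = 0.01796, h_f = 32.0 m ≈ 31.8 m ✓

Q ≈ 292 L/s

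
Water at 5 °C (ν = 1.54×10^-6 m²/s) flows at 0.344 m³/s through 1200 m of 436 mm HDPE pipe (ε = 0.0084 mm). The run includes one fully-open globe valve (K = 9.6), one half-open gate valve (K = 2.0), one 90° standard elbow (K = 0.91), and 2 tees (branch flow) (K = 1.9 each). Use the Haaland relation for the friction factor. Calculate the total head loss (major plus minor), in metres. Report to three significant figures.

H_L ≈ 13.9 m

V = 4Q/(πD²) = 2.304 m/s; V²/2g = 0.2706 m
Re = 6.52×10^5, ε/D = 1.93×10^-5 → f = 0.01274 (Haaland)
Major: h_f = f(L/D)·V²/2g = 0.01274·2752·0.2706 = 9.484 m
Minor: ΣK = 16.3; h_m = ΣK·V²/2g = 4.413 m
Total H_L = 9.484 + 4.413 = 13.90 m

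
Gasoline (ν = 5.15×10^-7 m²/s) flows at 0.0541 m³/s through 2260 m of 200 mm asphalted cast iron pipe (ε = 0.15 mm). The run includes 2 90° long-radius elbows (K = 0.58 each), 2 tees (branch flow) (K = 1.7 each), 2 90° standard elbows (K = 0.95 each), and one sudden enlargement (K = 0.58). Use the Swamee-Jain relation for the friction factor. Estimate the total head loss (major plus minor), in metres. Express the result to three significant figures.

H_L ≈ 33.5 m

V = 4Q/(πD²) = 1.722 m/s; V²/2g = 0.1511 m
Re = 6.69×10^5, ε/D = 7.50×10^-4 → f = 0.01899 (Swamee-Jain)
Major: h_f = f(L/D)·V²/2g = 0.01899·11300·0.1511 = 32.44 m
Minor: ΣK = 7.04; h_m = ΣK·V²/2g = 1.064 m
Total H_L = 32.44 + 1.064 = 33.50 m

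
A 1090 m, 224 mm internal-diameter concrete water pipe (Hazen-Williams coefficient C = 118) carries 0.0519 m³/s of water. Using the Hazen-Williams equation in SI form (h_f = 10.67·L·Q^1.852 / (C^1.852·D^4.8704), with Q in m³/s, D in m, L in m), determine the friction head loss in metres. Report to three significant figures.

h_f = 10.67·1090·0.0519^1.852 / (118^1.852·0.224^4.8704) = 10.32 m

h_f ≈ 10.3 m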